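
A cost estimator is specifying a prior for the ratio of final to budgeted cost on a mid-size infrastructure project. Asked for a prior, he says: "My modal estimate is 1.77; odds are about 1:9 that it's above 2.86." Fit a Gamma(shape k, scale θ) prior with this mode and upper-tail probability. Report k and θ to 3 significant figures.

Gamma(k,θ) with k>1 has mode (k−1)θ, so θ = 1.77/(k−1).
Need P(X < 2.86) = 0.9 with θ tied to k this way. Start at k = 2, θ = 1.77: P(X<2.86) ≈ 0.480.
Too low — raise k to concentrate. Iterating converges to k ≈ 9.17.
Then θ = 1.77/(9.17−1) ≈ 0.217.

k ≈ 9.17, θ ≈ 0.217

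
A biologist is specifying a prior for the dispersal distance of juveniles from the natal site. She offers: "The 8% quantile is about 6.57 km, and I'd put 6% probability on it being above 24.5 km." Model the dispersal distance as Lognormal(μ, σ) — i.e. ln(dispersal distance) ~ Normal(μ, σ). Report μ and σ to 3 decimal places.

If T ~ Lognormal(μ,σ) then ln T ~ Normal(μ,σ), so the p-quantile of ln T is μ + z_p·σ.
ln(6.57) = 1.883 and ln(24.5) = 3.199; z_{0.08} = -1.405, z_{0.94} = 1.555.
σ = (3.199 − 1.883)/(1.555 − (-1.405)) = 0.445.
μ = 1.883 − (-1.405)·0.445 = 2.507.

μ ≈ 2.507, σ ≈ 0.445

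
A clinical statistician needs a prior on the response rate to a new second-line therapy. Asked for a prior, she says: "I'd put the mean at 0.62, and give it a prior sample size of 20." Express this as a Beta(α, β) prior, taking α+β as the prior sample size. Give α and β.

Under the effective-sample-size interpretation, Beta(α, β) has prior mean α/(α+β) and prior sample size α+β.
So α+β = 20 and α/(α+β) = 0.62, giving α = 0.62·20 = 12.4 and β = 20 − 12.4 = 7.6.

α = 12.4, β = 7.6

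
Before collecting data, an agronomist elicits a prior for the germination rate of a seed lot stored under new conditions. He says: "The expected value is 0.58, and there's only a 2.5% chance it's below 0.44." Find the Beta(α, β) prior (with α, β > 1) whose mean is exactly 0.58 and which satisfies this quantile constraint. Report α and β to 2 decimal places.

α ≈ 28.12, β ≈ 20.36

With mean 0.58 fixed, write α = 0.58s, β = 0.42s where s = α+β.
Need P(θ < 0.44) = 0.025 under Beta(0.58s, 0.42s). Normal approximation: (q−m)/√(m(1−m)/s) ≈ z_{0.025} = -1.96, so s ≈ 0.58·0.42·(-1.96)²/(0.44−0.58)² = 47.7.
At s = 47.7: P(θ<0.44) ≈ 0.026. Adjusting to match 0.025 gives s ≈ 48.48.
So α = 0.58·48.48 ≈ 28.12, β = 0.42·48.48 ≈ 20.36.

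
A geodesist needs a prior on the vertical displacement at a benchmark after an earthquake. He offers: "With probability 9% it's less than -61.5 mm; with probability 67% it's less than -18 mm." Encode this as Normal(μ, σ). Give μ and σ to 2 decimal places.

For Normal(μ,σ), the p-quantile is μ + z_p·σ. Here z_{0.09} = -1.341, z_{0.67} = 0.4399.
So -61.5 = μ − 1.341σ and -18 = μ + 0.4399σ.
Subtracting: σ = (-18 − -61.5)/(0.4399 − (-1.341)) = 24.43.
Then μ = -61.5 − (-1.341)·24.43 = -28.75.

μ = -28.75, σ = 24.43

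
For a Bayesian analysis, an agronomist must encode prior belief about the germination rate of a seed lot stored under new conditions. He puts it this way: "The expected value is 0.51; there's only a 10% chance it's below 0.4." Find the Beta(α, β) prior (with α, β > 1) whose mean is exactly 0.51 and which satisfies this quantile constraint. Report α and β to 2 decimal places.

α ≈ 17.17, β ≈ 16.50

With mean 0.51 fixed, write α = 0.51s, β = 0.49s where s = α+β.
Need P(θ < 0.4) = 0.1 under Beta(0.51s, 0.49s). Normal approximation: (q−m)/√(m(1−m)/s) ≈ z_{0.1} = -1.28, so s ≈ 0.51·0.49·(-1.28)²/(0.4−0.51)² = 33.9.
At s = 33.9: P(θ<0.4) ≈ 0.099. Adjusting to match 0.1 gives s ≈ 33.67.
So α = 0.51·33.67 ≈ 17.17, β = 0.49·33.67 ≈ 16.50.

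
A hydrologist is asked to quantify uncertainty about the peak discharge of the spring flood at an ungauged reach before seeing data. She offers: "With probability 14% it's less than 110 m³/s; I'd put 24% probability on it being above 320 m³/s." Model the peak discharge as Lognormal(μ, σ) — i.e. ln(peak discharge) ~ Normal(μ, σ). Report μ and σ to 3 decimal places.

If T ~ Lognormal(μ,σ) then ln T ~ Normal(μ,σ), so the p-quantile of ln T is μ + z_p·σ.
ln(110) = 4.7 and ln(320) = 5.768; z_{0.14} = -1.08, z_{0.76} = 0.7063.
σ = (5.768 − 4.7)/(0.7063 − (-1.08)) = 0.598.
μ = 4.7 − (-1.08)·0.598 = 5.346.

μ ≈ 5.346, σ ≈ 0.598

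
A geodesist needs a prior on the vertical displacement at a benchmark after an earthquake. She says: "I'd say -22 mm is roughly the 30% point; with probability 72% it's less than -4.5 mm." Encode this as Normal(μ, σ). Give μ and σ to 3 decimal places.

The p-quantile of Normal(μ,σ) is μ + z_p·σ, with z_{0.3} = -0.5244 and z_{0.72} = 0.5828.
Eliminate σ: μ = (z₂·x₁ − z₁·x₂)/(z₂ − z₁) = (0.5828·-22 − (-0.5244)·-4.5)/1.107 = -13.712.
Then σ = (x₂ − x₁)/(z₂ − z₁) = (-4.5 − -22)/1.107 = 15.805.

μ = -13.712, σ = 15.805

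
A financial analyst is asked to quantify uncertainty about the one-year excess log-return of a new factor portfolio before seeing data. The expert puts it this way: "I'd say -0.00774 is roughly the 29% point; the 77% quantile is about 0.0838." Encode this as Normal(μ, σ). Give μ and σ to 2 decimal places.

For Normal(μ,σ), the p-quantile is μ + z_p·σ. Here z_{0.29} = -0.5534, z_{0.77} = 0.7388.
So -0.00774 = μ − 0.5534σ and 0.0838 = μ + 0.7388σ.
Subtracting: σ = (0.0838 − -0.00774)/(0.7388 − (-0.5534)) = 0.07.
Then μ = -0.00774 − (-0.5534)·0.07 = 0.03.

μ = 0.03, σ = 0.07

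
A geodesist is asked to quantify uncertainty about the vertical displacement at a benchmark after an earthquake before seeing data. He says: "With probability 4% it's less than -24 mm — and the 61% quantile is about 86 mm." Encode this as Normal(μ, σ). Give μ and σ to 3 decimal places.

The p-quantile of Normal(μ,σ) is μ + z_p·σ, with z_{0.04} = -1.751 and z_{0.61} = 0.2793.
Eliminate σ: μ = (z₂·x₁ − z₁·x₂)/(z₂ − z₁) = (0.2793·-24 − (-1.751)·86)/2.03 = 70.865.
Then σ = (x₂ − x₁)/(z₂ − z₁) = (86 − -24)/2.03 = 54.187.

μ = 70.865, σ = 54.187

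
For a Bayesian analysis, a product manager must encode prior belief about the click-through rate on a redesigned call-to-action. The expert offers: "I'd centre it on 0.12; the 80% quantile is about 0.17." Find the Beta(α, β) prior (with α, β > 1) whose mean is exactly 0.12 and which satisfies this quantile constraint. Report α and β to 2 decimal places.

α ≈ 3.00, β ≈ 21.97

With mean 0.12 fixed, write α = 0.12s, β = 0.88s where s = α+β.
Need P(θ < 0.17) = 0.8 under Beta(0.12s, 0.88s). Normal approximation: (q−m)/√(m(1−m)/s) ≈ z_{0.8} = 0.842, so s ≈ 0.12·0.88·(0.842)²/(0.17−0.12)² = 29.9.
At s = 29.9: P(θ<0.17) ≈ 0.815. Adjusting to match 0.8 gives s ≈ 24.96.
So α = 0.12·24.96 ≈ 3.00, β = 0.88·24.96 ≈ 21.97.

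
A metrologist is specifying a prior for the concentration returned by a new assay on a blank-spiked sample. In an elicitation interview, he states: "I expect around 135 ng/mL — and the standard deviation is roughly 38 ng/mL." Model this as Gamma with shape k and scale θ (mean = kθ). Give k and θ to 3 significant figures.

k ≈ 12.6, θ ≈ 10.7

For Gamma(k, scale θ): mean = kθ, variance = kθ², so CV = 1/√k.
CV = SD/mean = 38/135 = 0.2815, hence k = 1/CV² = 12.6.
Then θ = mean/k = 135/12.6 = 10.7.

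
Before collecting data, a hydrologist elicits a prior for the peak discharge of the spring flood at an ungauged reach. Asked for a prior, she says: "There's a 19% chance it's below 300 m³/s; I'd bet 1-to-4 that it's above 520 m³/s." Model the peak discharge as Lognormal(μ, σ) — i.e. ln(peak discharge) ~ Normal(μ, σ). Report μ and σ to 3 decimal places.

μ ≈ 5.985, σ ≈ 0.320

If T ~ Lognormal(μ,σ) then ln T ~ Normal(μ,σ), so the p-quantile of ln T is μ + z_p·σ.
ln(300) = 5.704 and ln(520) = 6.254; z_{0.19} = -0.8779, z_{0.8} = 0.8416.
σ = (6.254 − 5.704)/(0.8416 − (-0.8779)) = 0.320.
μ = 5.704 − (-0.8779)·0.320 = 5.985.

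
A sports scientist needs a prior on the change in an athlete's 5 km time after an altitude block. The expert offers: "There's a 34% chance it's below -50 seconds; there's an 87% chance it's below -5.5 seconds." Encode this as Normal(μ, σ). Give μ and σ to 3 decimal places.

The p-quantile of Normal(μ,σ) is μ + z_p·σ, with z_{0.34} = -0.4125 and z_{0.87} = 1.126.
Eliminate σ: μ = (z₂·x₁ − z₁·x₂)/(z₂ − z₁) = (1.126·-50 − (-0.4125)·-5.5)/1.539 = -38.073.
Then σ = (x₂ − x₁)/(z₂ − z₁) = (-5.5 − -50)/1.539 = 28.918.

μ = -38.073, σ = 28.918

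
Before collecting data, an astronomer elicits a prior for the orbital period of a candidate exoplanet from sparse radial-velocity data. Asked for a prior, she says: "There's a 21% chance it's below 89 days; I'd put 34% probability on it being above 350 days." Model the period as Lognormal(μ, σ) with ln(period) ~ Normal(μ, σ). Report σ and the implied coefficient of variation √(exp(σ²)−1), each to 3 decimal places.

σ ≈ 1.123, CV ≈ 1.591

If T ~ Lognormal(μ,σ) then ln T ~ Normal(μ,σ), so the p-quantile of ln T is μ + z_p·σ.
ln(89) = 4.489 and ln(350) = 5.858; z_{0.21} = -0.8064, z_{0.66} = 0.4125.
σ = (5.858 − 4.489)/(0.4125 − (-0.8064)) = 1.123.
μ = 4.489 − (-0.8064)·1.123 = 5.395.
CV = √(exp(σ²)−1) = √(exp(1.2620)−1) = 1.591.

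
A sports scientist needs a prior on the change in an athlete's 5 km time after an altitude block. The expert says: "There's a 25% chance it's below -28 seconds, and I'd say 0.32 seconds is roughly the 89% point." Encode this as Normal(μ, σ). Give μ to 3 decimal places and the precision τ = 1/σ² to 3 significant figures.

μ = -17.952, τ = 0.00451

For Normal(μ,σ), the p-quantile is μ + z_p·σ. Here z_{0.25} = -0.6745, z_{0.89} = 1.227.
So -28 = μ − 0.6745σ and 0.32 = μ + 1.227σ.
Subtracting: σ = (0.32 − -28)/(1.227 − (-0.6745)) = 14.897.
Then μ = -28 − (-0.6745)·14.897 = -17.952.
Precision τ = 1/σ² = 1/14.9² = 0.00451.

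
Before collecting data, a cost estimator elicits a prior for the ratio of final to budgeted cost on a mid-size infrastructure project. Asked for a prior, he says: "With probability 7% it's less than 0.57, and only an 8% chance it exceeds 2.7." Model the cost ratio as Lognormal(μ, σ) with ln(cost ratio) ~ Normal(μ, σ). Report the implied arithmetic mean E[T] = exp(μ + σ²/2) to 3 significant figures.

If T ~ Lognormal(μ,σ) then ln T ~ Normal(μ,σ), so the p-quantile of ln T is μ + z_p·σ.
ln(0.57) = -0.5621 and ln(2.7) = 0.9933; z_{0.07} = -1.476, z_{0.92} = 1.405.
σ = (0.9933 − -0.5621)/(1.405 − (-1.476)) = 0.540.
μ = -0.5621 − (-1.476)·0.540 = 0.235.
E[T] = exp(μ + σ²/2) = exp(0.235 + 0.1457) = 1.46.

E[T] ≈ 1.46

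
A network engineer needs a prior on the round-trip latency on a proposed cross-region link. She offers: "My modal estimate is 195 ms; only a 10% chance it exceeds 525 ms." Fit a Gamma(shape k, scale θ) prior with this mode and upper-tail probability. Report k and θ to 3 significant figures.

k ≈ 2.95, θ ≈ 99.9

Gamma(k,θ) with k>1 has mode (k−1)θ, so θ = 195/(k−1).
Need P(X < 525) = 0.9 with θ tied to k this way. Start at k = 2, θ = 195: P(X<525) ≈ 0.750.
Too low — raise k to concentrate. Iterating converges to k ≈ 2.95.
Then θ = 195/(2.95−1) ≈ 99.9.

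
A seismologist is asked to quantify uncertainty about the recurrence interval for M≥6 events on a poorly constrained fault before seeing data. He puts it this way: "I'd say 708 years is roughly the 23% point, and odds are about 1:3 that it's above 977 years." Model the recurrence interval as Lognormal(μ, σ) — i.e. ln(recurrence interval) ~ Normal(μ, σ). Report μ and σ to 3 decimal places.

If T ~ Lognormal(μ,σ) then ln T ~ Normal(μ,σ), so the p-quantile of ln T is μ + z_p·σ.
ln(708) = 6.562 and ln(977) = 6.884; z_{0.23} = -0.7388, z_{0.75} = 0.6745.
σ = (6.884 − 6.562)/(0.6745 − (-0.7388)) = 0.228.
μ = 6.562 − (-0.7388)·0.228 = 6.731.

μ ≈ 6.731, σ ≈ 0.228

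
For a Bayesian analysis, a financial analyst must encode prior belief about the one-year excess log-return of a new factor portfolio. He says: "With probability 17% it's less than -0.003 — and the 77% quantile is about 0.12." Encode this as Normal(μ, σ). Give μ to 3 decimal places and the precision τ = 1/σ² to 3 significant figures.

μ = 0.066, τ = 189

For Normal(μ,σ), the p-quantile is μ + z_p·σ. Here z_{0.17} = -0.9542, z_{0.77} = 0.7388.
So -0.003 = μ − 0.9542σ and 0.12 = μ + 0.7388σ.
Subtracting: σ = (0.12 − -0.003)/(0.7388 − (-0.9542)) = 0.073.
Then μ = -0.003 − (-0.9542)·0.073 = 0.066.
Precision τ = 1/σ² = 1/0.07265² = 189.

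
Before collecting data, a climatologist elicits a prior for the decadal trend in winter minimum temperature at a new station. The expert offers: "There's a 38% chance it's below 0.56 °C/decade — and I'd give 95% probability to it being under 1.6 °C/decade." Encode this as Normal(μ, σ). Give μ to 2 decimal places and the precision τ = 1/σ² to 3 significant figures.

The p-quantile of Normal(μ,σ) is μ + z_p·σ, with z_{0.38} = -0.3055 and z_{0.95} = 1.645.
Eliminate σ: μ = (z₂·x₁ − z₁·x₂)/(z₂ − z₁) = (1.645·0.56 − (-0.3055)·1.6)/1.95 = 0.72.
Then σ = (x₂ − x₁)/(z₂ − z₁) = (1.6 − 0.56)/1.95 = 0.53.
Precision τ = 1/σ² = 1/0.5332² = 3.52.

μ = 0.72, τ = 3.52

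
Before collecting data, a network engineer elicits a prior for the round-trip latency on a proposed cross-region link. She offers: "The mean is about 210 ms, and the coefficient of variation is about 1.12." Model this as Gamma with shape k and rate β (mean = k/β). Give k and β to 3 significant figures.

For Gamma(k, rate β): mean = k/β, variance = k/β², so CV = 1/√k.
CV = 1.12, hence k = 1/CV² = 0.797.
Then β = k/mean = 0.797/210 = 0.0038.

k ≈ 0.797, β ≈ 0.0038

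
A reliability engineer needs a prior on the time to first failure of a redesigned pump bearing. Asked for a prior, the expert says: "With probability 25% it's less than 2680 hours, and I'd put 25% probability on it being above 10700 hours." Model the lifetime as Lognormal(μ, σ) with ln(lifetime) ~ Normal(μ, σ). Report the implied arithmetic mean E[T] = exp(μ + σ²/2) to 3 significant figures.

E[T] ≈ 9070 hours

If T ~ Lognormal(μ,σ) then ln T ~ Normal(μ,σ), so the p-quantile of ln T is μ + z_p·σ.
ln(2680) = 7.894 and ln(10700) = 9.278; z_{0.25} = -0.6745, z_{0.75} = 0.6745.
σ = (9.278 − 7.894)/(0.6745 − (-0.6745)) = 1.026.
μ = 7.894 − (-0.6745)·1.026 = 8.586.
E[T] = exp(μ + σ²/2) = exp(8.586 + 0.5266) = 9070 hours.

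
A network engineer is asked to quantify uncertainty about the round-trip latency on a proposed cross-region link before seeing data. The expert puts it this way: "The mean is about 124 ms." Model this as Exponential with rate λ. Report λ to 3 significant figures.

λ ≈ 0.00806

Exponential mean = 1/λ, so λ = 1/124.0 = 0.00806.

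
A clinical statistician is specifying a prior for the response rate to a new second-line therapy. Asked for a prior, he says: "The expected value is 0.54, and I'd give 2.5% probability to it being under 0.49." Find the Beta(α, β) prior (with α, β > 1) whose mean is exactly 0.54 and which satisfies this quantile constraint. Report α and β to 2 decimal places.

With mean 0.54 fixed, write α = 0.54s, β = 0.46s where s = α+β.
Need P(θ < 0.49) = 0.025 under Beta(0.54s, 0.46s). Normal approximation: (q−m)/√(m(1−m)/s) ≈ z_{0.025} = -1.96, so s ≈ 0.54·0.46·(-1.96)²/(0.49−0.54)² = 381.7.
At s = 381.7: P(θ<0.49) ≈ 0.025. Adjusting to match 0.025 gives s ≈ 383.29.
So α = 0.54·383.29 ≈ 206.98, β = 0.46·383.29 ≈ 176.32.

α ≈ 206.98, β ≈ 176.32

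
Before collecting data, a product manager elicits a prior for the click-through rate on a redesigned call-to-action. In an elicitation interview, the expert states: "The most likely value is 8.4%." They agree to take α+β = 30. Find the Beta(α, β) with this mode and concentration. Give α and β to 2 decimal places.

α = 3.35, β = 26.65

For α,β > 1 the Beta mode is (α−1)/(α+β−2). With α+β = 30, the mode is (α−1)/28.
Set (α−1)/28 = 0.084 → α = 1 + 0.084·28 = 3.35.
β = 30 − α = 26.65.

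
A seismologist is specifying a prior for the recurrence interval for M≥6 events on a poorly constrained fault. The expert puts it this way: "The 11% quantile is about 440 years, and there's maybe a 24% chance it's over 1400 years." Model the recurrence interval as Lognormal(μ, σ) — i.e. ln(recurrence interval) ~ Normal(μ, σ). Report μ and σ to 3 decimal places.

μ ≈ 6.821, σ ≈ 0.599

If T ~ Lognormal(μ,σ) then ln T ~ Normal(μ,σ), so the p-quantile of ln T is μ + z_p·σ.
ln(440) = 6.087 and ln(1400) = 7.244; z_{0.11} = -1.227, z_{0.76} = 0.7063.
σ = (7.244 − 6.087)/(0.7063 − (-1.227)) = 0.599.
μ = 6.087 − (-1.227)·0.599 = 6.821.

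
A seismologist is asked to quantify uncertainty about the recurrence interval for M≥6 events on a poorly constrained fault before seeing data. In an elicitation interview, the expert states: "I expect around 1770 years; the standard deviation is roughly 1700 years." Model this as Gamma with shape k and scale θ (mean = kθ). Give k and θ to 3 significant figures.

k ≈ 1.08, θ ≈ 1630

For Gamma(k, scale θ): mean = kθ, variance = kθ², so CV = 1/√k.
CV = SD/mean = 1700/1770 = 0.9605, hence k = 1/CV² = 1.08.
Then θ = mean/k = 1770/1.08 = 1630.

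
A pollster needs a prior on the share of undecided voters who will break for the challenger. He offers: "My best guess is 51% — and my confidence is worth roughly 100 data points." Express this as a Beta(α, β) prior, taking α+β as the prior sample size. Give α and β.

Under the effective-sample-size interpretation, Beta(α, β) has prior mean α/(α+β) and prior sample size α+β.
So α+β = 100 and α/(α+β) = 0.51, giving α = 0.51·100 = 51 and β = 100 − 51 = 49.

α = 51, β = 49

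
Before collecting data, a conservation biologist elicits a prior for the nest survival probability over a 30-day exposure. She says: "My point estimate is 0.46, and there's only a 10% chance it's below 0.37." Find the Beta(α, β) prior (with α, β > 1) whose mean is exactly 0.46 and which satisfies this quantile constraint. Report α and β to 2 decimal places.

With mean 0.46 fixed, write α = 0.46s, β = 0.54s where s = α+β.
Need P(θ < 0.37) = 0.1 under Beta(0.46s, 0.54s). Normal approximation: (q−m)/√(m(1−m)/s) ≈ z_{0.1} = -1.28, so s ≈ 0.46·0.54·(-1.28)²/(0.37−0.46)² = 50.4.
At s = 50.4: P(θ<0.37) ≈ 0.098. Adjusting to match 0.1 gives s ≈ 49.63.
So α = 0.46·49.63 ≈ 22.83, β = 0.54·49.63 ≈ 26.80.

α ≈ 22.83, β ≈ 26.80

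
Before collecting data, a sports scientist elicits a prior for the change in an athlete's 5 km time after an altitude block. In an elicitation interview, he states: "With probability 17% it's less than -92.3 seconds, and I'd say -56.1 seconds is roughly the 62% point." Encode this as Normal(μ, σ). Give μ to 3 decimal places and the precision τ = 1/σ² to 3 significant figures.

μ = -64.879, τ = 0.00121

For Normal(μ,σ), the p-quantile is μ + z_p·σ. Here z_{0.17} = -0.9542, z_{0.62} = 0.3055.
So -92.3 = μ − 0.9542σ and -56.1 = μ + 0.3055σ.
Subtracting: σ = (-56.1 − -92.3)/(0.3055 − (-0.9542)) = 28.738.
Then μ = -92.3 − (-0.9542)·28.738 = -64.879.
Precision τ = 1/σ² = 1/28.74² = 0.00121.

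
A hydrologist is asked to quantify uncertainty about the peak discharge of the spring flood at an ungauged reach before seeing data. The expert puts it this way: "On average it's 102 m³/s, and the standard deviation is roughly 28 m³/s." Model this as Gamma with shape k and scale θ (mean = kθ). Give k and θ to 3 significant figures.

k ≈ 13.3, θ ≈ 7.69

For Gamma(k, scale θ): mean = kθ, variance = kθ², so CV = 1/√k.
CV = SD/mean = 28/102 = 0.2745, hence k = 1/CV² = 13.3.
Then θ = mean/k = 102/13.3 = 7.69.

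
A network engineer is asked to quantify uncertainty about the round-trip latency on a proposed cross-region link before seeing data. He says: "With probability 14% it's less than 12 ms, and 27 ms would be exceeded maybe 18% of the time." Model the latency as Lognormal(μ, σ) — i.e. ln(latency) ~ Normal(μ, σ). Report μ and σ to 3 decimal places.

If T ~ Lognormal(μ,σ) then ln T ~ Normal(μ,σ), so the p-quantile of ln T is μ + z_p·σ.
ln(12) = 2.485 and ln(27) = 3.296; z_{0.14} = -1.08, z_{0.82} = 0.9154.
σ = (3.296 − 2.485)/(0.9154 − (-1.08)) = 0.406.
μ = 2.485 − (-1.08)·0.406 = 2.924.

μ ≈ 2.924, σ ≈ 0.406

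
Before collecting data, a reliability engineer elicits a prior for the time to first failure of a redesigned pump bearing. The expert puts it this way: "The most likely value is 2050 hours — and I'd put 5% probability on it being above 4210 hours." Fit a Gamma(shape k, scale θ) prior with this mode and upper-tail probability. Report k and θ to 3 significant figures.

k ≈ 6.34, θ ≈ 384

Gamma(k,θ) with k>1 has mode (k−1)θ, so θ = 2050/(k−1).
Need P(X < 4210) = 0.95 with θ tied to k this way. Start at k = 2, θ = 2050: P(X<4210) ≈ 0.608.
Too low — raise k to concentrate. Iterating converges to k ≈ 6.34.
Then θ = 2050/(6.34−1) ≈ 384.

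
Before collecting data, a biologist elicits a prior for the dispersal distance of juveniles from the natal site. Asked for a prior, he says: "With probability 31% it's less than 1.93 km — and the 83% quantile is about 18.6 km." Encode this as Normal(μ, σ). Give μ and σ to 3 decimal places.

For Normal(μ,σ), the p-quantile is μ + z_p·σ. Here z_{0.31} = -0.4959, z_{0.83} = 0.9542.
So 1.93 = μ − 0.4959σ and 18.6 = μ + 0.9542σ.
Subtracting: σ = (18.6 − 1.93)/(0.9542 − (-0.4959)) = 11.496.
Then μ = 1.93 − (-0.4959)·11.496 = 7.631.

μ = 7.631, σ = 11.496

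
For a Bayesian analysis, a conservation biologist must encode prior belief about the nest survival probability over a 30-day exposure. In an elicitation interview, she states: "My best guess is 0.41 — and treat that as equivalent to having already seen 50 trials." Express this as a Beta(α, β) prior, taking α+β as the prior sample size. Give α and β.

Under the effective-sample-size interpretation, Beta(α, β) has prior mean α/(α+β) and prior sample size α+β.
So α+β = 50 and α/(α+β) = 0.41, giving α = 0.41·50 = 20.5 and β = 50 − 20.5 = 29.5.

α = 20.5, β = 29.5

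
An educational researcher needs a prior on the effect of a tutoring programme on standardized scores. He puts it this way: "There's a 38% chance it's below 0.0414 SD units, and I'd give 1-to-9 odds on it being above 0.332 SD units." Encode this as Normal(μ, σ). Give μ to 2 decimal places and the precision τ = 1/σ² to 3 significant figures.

The p-quantile of Normal(μ,σ) is μ + z_p·σ, with z_{0.38} = -0.3055 and z_{0.9} = 1.282.
Eliminate σ: μ = (z₂·x₁ − z₁·x₂)/(z₂ − z₁) = (1.282·0.0414 − (-0.3055)·0.332)/1.587 = 0.10.
Then σ = (x₂ − x₁)/(z₂ − z₁) = (0.332 − 0.0414)/1.587 = 0.18.
Precision τ = 1/σ² = 1/0.1831² = 29.8.

μ = 0.10, τ = 29.8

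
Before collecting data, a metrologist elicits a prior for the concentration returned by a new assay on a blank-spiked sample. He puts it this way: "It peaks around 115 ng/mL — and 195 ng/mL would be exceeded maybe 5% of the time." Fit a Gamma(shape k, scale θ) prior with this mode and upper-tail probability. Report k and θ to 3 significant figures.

k ≈ 11, θ ≈ 11.5

Gamma(k,θ) with k>1 has mode (k−1)θ, so θ = 115/(k−1).
Need P(X < 195) = 0.95 with θ tied to k this way. Start at k = 2, θ = 115: P(X<195) ≈ 0.505.
Too low — raise k to concentrate. Iterating converges to k ≈ 11.
Then θ = 115/(11−1) ≈ 11.5.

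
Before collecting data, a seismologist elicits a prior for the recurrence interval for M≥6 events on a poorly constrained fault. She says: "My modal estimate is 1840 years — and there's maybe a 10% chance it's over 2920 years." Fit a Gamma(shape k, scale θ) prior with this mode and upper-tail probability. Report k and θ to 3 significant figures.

Gamma(k,θ) with k>1 has mode (k−1)θ, so θ = 1840/(k−1).
Need P(X < 2920) = 0.9 with θ tied to k this way. Start at k = 2, θ = 1840: P(X<2920) ≈ 0.471.
Too low — raise k to concentrate. Iterating converges to k ≈ 9.8.
Then θ = 1840/(9.8−1) ≈ 209.

k ≈ 9.8, θ ≈ 209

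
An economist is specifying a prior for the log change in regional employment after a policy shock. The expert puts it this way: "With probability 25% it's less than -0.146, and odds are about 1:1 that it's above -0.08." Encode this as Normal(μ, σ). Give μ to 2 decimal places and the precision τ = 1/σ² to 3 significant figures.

μ = -0.08, τ = 104

For Normal(μ,σ), the p-quantile is μ + z_p·σ. Here z_{0.25} = -0.6745, z_{0.5} = 0.
So -0.146 = μ − 0.6745σ and -0.08 = μ + 0σ.
Subtracting: σ = (-0.08 − -0.146)/(0 − (-0.6745)) = 0.10.
Then μ = -0.146 − (-0.6745)·0.10 = -0.08.
Precision τ = 1/σ² = 1/0.09785² = 104.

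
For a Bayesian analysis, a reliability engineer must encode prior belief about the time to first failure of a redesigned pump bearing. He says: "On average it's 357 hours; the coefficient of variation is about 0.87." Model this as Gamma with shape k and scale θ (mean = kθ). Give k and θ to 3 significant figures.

For Gamma(k, scale θ): mean = kθ, variance = kθ², so CV = 1/√k.
CV = 0.87, hence k = 1/CV² = 1.32.
Then θ = mean/k = 357/1.32 = 270.

k ≈ 1.32, θ ≈ 270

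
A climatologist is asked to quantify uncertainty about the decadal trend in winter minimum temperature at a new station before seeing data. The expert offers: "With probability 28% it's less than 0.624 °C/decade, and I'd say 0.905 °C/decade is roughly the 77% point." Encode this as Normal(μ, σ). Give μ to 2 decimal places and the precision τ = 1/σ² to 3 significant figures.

μ = 0.75, τ = 22.1

For Normal(μ,σ), the p-quantile is μ + z_p·σ. Here z_{0.28} = -0.5828, z_{0.77} = 0.7388.
So 0.624 = μ − 0.5828σ and 0.905 = μ + 0.7388σ.
Subtracting: σ = (0.905 − 0.624)/(0.7388 − (-0.5828)) = 0.21.
Then μ = 0.624 − (-0.5828)·0.21 = 0.75.
Precision τ = 1/σ² = 1/0.2126² = 22.1.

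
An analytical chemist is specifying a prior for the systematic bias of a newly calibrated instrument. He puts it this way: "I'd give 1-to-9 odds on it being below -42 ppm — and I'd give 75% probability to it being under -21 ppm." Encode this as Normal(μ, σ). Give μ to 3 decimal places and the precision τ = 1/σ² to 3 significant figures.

The p-quantile of Normal(μ,σ) is μ + z_p·σ, with z_{0.1} = -1.282 and z_{0.75} = 0.6745.
Eliminate σ: μ = (z₂·x₁ − z₁·x₂)/(z₂ − z₁) = (0.6745·-42 − (-1.282)·-21)/1.956 = -28.241.
Then σ = (x₂ − x₁)/(z₂ − z₁) = (-21 − -42)/1.956 = 10.736.
Precision τ = 1/σ² = 1/10.74² = 0.00868.

μ = -28.241, τ = 0.00868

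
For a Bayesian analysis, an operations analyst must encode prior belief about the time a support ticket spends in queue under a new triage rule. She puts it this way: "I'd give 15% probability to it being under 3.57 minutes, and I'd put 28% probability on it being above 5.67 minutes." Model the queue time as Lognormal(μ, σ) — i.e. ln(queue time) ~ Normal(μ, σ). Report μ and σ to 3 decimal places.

μ ≈ 1.569, σ ≈ 0.286

If T ~ Lognormal(μ,σ) then ln T ~ Normal(μ,σ), so the p-quantile of ln T is μ + z_p·σ.
ln(3.57) = 1.273 and ln(5.67) = 1.735; z_{0.15} = -1.036, z_{0.72} = 0.5828.
σ = (1.735 − 1.273)/(0.5828 − (-1.036)) = 0.286.
μ = 1.273 − (-1.036)·0.286 = 1.569.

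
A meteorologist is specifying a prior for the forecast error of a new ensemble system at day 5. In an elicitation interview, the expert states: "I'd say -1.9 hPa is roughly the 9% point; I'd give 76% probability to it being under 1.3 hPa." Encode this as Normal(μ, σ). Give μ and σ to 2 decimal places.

The p-quantile of Normal(μ,σ) is μ + z_p·σ, with z_{0.09} = -1.341 and z_{0.76} = 0.7063.
Eliminate σ: μ = (z₂·x₁ − z₁·x₂)/(z₂ − z₁) = (0.7063·-1.9 − (-1.341)·1.3)/2.047 = 0.20.
Then σ = (x₂ − x₁)/(z₂ − z₁) = (1.3 − -1.9)/2.047 = 1.56.

μ = 0.20, σ = 1.56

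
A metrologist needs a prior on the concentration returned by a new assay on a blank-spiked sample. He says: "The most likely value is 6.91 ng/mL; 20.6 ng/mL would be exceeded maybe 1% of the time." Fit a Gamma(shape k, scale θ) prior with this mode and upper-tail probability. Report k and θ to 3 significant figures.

Gamma(k,θ) with k>1 has mode (k−1)θ, so θ = 6.91/(k−1).
Need P(X < 20.6) = 0.99 with θ tied to k this way. Start at k = 2, θ = 6.91: P(X<20.6) ≈ 0.798.
Too low — raise k to concentrate. Iterating converges to k ≈ 4.78.
Then θ = 6.91/(4.78−1) ≈ 1.83.

k ≈ 4.78, θ ≈ 1.83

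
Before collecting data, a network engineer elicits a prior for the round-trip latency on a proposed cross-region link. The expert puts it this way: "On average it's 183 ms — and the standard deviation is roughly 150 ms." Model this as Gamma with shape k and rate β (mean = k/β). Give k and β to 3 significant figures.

For Gamma(k, rate β): mean = k/β, variance = k/β², so CV = 1/√k.
CV = SD/mean = 150/183 = 0.8197, hence k = 1/CV² = 1.49.
Then β = k/mean = 1.49/183 = 0.00813.

k ≈ 1.49, β ≈ 0.00813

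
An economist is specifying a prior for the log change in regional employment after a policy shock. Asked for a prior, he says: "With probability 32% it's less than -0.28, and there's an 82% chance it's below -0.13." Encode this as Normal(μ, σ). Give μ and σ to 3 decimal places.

μ = -0.229, σ = 0.108

The p-quantile of Normal(μ,σ) is μ + z_p·σ, with z_{0.32} = -0.4677 and z_{0.82} = 0.9154.
Eliminate σ: μ = (z₂·x₁ − z₁·x₂)/(z₂ − z₁) = (0.9154·-0.28 − (-0.4677)·-0.13)/1.383 = -0.229.
Then σ = (x₂ − x₁)/(z₂ − z₁) = (-0.13 − -0.28)/1.383 = 0.108.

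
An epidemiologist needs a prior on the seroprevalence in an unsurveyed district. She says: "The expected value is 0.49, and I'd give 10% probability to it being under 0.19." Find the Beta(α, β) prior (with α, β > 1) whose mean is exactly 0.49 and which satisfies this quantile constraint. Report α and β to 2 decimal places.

α ≈ 2.00, β ≈ 2.08

With mean 0.49 fixed, write α = 0.49s, β = 0.51s where s = α+β.
Need P(θ < 0.19) = 0.1 under Beta(0.49s, 0.51s). Normal approximation: (q−m)/√(m(1−m)/s) ≈ z_{0.1} = -1.28, so s ≈ 0.49·0.51·(-1.28)²/(0.19−0.49)² = 4.6.
At s = 4.6: P(θ<0.19) ≈ 0.086. Adjusting to match 0.1 gives s ≈ 4.08.
So α = 0.49·4.08 ≈ 2.00, β = 0.51·4.08 ≈ 2.08.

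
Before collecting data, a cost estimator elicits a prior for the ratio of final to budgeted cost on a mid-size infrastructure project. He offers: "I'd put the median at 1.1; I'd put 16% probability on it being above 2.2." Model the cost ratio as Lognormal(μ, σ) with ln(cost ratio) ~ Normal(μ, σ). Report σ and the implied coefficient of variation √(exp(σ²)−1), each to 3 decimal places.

σ ≈ 0.697, CV ≈ 0.791

If T ~ Lognormal(μ,σ) then ln T ~ Normal(μ,σ), so the p-quantile of ln T is μ + z_p·σ.
ln(1.1) = 0.09531 and ln(2.2) = 0.7885; z_{0.5} = 0, z_{0.84} = 0.9945.
σ = (0.7885 − 0.09531)/(0.9945 − (0)) = 0.697.
μ = 0.09531 − (0)·0.697 = 0.095.
CV = √(exp(σ²)−1) = √(exp(0.4858)−1) = 0.791.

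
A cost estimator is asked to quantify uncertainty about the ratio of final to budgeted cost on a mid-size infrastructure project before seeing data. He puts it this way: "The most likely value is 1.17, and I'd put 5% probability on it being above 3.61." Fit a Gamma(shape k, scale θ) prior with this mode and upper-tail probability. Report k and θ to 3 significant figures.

k ≈ 3.08, θ ≈ 0.563

Gamma(k,θ) with k>1 has mode (k−1)θ, so θ = 1.17/(k−1).
Need P(X < 3.61) = 0.95 with θ tied to k this way. Start at k = 2, θ = 1.17: P(X<3.61) ≈ 0.813.
Too low — raise k to concentrate. Iterating converges to k ≈ 3.08.
Then θ = 1.17/(3.08−1) ≈ 0.563.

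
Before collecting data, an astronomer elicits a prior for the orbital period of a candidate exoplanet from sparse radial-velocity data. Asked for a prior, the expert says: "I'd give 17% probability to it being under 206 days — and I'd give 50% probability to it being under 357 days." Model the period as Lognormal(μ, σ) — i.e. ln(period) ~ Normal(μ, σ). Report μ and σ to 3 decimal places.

μ ≈ 5.878, σ ≈ 0.576

If T ~ Lognormal(μ,σ) then ln T ~ Normal(μ,σ), so the p-quantile of ln T is μ + z_p·σ.
ln(206) = 5.328 and ln(357) = 5.878; z_{0.17} = -0.9542, z_{0.5} = 0.
σ = (5.878 − 5.328)/(0 − (-0.9542)) = 0.576.
μ = 5.328 − (-0.9542)·0.576 = 5.878.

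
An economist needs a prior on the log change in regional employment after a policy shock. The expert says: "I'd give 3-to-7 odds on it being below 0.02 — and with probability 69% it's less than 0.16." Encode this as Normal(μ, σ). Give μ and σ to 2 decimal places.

μ = 0.09, σ = 0.14

The p-quantile of Normal(μ,σ) is μ + z_p·σ, with z_{0.3} = -0.5244 and z_{0.69} = 0.4959.
Eliminate σ: μ = (z₂·x₁ − z₁·x₂)/(z₂ − z₁) = (0.4959·0.02 − (-0.5244)·0.16)/1.02 = 0.09.
Then σ = (x₂ − x₁)/(z₂ − z₁) = (0.16 − 0.02)/1.02 = 0.14.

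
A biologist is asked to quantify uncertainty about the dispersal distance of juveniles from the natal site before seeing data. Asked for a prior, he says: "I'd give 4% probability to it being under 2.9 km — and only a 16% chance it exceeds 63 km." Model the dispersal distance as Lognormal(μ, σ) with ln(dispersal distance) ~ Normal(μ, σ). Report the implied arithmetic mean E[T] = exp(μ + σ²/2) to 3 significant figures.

If T ~ Lognormal(μ,σ) then ln T ~ Normal(μ,σ), so the p-quantile of ln T is μ + z_p·σ.
ln(2.9) = 1.065 and ln(63) = 4.143; z_{0.04} = -1.751, z_{0.84} = 0.9945.
σ = (4.143 − 1.065)/(0.9945 − (-1.751)) = 1.121.
μ = 1.065 − (-1.751)·1.121 = 3.028.
E[T] = exp(μ + σ²/2) = exp(3.028 + 0.6288) = 38.7 km.

E[T] ≈ 38.7 km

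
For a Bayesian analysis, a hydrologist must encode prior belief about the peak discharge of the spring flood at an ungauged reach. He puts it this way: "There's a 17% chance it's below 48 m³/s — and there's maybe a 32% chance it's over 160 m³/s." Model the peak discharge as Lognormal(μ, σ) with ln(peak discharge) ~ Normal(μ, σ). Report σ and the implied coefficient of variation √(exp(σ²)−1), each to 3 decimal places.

If T ~ Lognormal(μ,σ) then ln T ~ Normal(μ,σ), so the p-quantile of ln T is μ + z_p·σ.
ln(48) = 3.871 and ln(160) = 5.075; z_{0.17} = -0.9542, z_{0.68} = 0.4677.
σ = (5.075 − 3.871)/(0.4677 − (-0.9542)) = 0.847.
μ = 3.871 − (-0.9542)·0.847 = 4.679.
CV = √(exp(σ²)−1) = √(exp(0.7170)−1) = 1.024.

σ ≈ 0.847, CV ≈ 1.024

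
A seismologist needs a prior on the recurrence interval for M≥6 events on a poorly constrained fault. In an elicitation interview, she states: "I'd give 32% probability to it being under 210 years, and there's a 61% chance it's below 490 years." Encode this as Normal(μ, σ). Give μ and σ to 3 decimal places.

The p-quantile of Normal(μ,σ) is μ + z_p·σ, with z_{0.32} = -0.4677 and z_{0.61} = 0.2793.
Eliminate σ: μ = (z₂·x₁ − z₁·x₂)/(z₂ − z₁) = (0.2793·210 − (-0.4677)·490)/0.747 = 385.305.
Then σ = (x₂ − x₁)/(z₂ − z₁) = (490 − 210)/0.747 = 374.824.

μ = 385.305, σ = 374.824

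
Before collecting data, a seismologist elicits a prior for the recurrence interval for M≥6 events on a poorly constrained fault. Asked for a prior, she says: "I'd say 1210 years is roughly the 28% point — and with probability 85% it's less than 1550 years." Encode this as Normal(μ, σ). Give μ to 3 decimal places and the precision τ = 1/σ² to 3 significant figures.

For Normal(μ,σ), the p-quantile is μ + z_p·σ. Here z_{0.28} = -0.5828, z_{0.85} = 1.036.
So 1210 = μ − 0.5828σ and 1550 = μ + 1.036σ.
Subtracting: σ = (1550 − 1210)/(1.036 − (-0.5828)) = 209.971.
Then μ = 1210 − (-0.5828)·209.971 = 1332.380.
Precision τ = 1/σ² = 1/210² = 2.27e-05.

μ = 1332.380, τ = 2.27e-05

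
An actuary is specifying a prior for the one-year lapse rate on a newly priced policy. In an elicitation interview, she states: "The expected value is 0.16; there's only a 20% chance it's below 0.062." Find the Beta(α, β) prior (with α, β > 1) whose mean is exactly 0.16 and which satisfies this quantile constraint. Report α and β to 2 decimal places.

α ≈ 1.57, β ≈ 8.23

With mean 0.16 fixed, write α = 0.16s, β = 0.84s where s = α+β.
Need P(θ < 0.062) = 0.2 under Beta(0.16s, 0.84s). Normal approximation: (q−m)/√(m(1−m)/s) ≈ z_{0.2} = -0.842, so s ≈ 0.16·0.84·(-0.842)²/(0.062−0.16)² = 9.9.
At s = 9.9: P(θ<0.062) ≈ 0.198. Adjusting to match 0.2 gives s ≈ 9.80.
So α = 0.16·9.80 ≈ 1.57, β = 0.84·9.80 ≈ 8.23.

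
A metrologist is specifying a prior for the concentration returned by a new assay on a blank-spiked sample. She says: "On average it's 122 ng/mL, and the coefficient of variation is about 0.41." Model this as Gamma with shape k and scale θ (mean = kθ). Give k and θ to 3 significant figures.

For Gamma(k, scale θ): mean = kθ, variance = kθ², so CV = 1/√k.
CV = 0.41, hence k = 1/CV² = 5.95.
Then θ = mean/k = 122/5.95 = 20.5.

k ≈ 5.95, θ ≈ 20.5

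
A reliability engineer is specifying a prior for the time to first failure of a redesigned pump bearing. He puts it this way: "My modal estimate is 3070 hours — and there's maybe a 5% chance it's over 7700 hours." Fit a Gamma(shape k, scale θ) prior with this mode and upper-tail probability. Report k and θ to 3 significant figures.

Gamma(k,θ) with k>1 has mode (k−1)θ, so θ = 3070/(k−1).
Need P(X < 7700) = 0.95 with θ tied to k this way. Start at k = 2, θ = 3070: P(X<7700) ≈ 0.714.
Too low — raise k to concentrate. Iterating converges to k ≈ 4.21.
Then θ = 3070/(4.21−1) ≈ 956.

k ≈ 4.21, θ ≈ 956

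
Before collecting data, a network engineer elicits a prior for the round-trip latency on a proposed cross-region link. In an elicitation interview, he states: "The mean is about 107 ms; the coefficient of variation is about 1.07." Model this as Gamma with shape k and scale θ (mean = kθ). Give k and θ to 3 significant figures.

k ≈ 0.873, θ ≈ 123

For Gamma(k, scale θ): mean = kθ, variance = kθ², so CV = 1/√k.
CV = 1.07, hence k = 1/CV² = 0.873.
Then θ = mean/k = 107/0.873 = 123.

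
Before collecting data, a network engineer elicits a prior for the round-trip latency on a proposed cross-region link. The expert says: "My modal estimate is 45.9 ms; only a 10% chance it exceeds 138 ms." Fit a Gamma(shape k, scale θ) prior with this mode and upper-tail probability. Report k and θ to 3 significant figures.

k ≈ 2.57, θ ≈ 29.3

Gamma(k,θ) with k>1 has mode (k−1)θ, so θ = 45.9/(k−1).
Need P(X < 138) = 0.9 with θ tied to k this way. Start at k = 2, θ = 45.9: P(X<138) ≈ 0.802.
Too low — raise k to concentrate. Iterating converges to k ≈ 2.57.
Then θ = 45.9/(2.57−1) ≈ 29.3.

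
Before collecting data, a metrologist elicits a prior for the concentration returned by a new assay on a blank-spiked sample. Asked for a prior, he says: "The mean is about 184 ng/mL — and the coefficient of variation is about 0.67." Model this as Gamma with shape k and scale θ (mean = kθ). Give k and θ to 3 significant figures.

For Gamma(k, scale θ): mean = kθ, variance = kθ², so CV = 1/√k.
CV = 0.67, hence k = 1/CV² = 2.23.
Then θ = mean/k = 184/2.23 = 82.6.

k ≈ 2.23, θ ≈ 82.6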